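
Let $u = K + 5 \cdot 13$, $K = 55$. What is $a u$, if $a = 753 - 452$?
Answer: $36120$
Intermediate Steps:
$a = 301$ ($a = 753 - 452 = 301$)
$u = 120$ ($u = 55 + 5 \cdot 13 = 55 + 65 = 120$)
$a u = 301 \cdot 120 = 36120$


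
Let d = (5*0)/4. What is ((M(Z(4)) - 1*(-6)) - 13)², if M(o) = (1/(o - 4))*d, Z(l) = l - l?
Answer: 49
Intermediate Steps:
Z(l) = 0
d = 0 (d = 0*(¼) = 0)
M(o) = 0 (M(o) = (1/(o - 4))*0 = (1/(-4 + o))*0 = 0/(-4 + o) = 0)
((M(Z(4)) - 1*(-6)) - 13)² = ((0 - 1*(-6)) - 13)² = ((0 + 6) - 13)² = (6 - 13)² = (-7)² = 49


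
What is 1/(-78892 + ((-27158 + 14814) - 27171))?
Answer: -1/118407 ≈ -8.4455e-6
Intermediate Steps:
1/(-78892 + ((-27158 + 14814) - 27171)) = 1/(-78892 + (-12344 - 27171)) = 1/(-78892 - 39515) = 1/(-118407) = -1/118407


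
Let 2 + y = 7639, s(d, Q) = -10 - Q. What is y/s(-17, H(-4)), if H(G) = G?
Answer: -7637/6 ≈ -1272.8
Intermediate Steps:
y = 7637 (y = -2 + 7639 = 7637)
y/s(-17, H(-4)) = 7637/(-10 - 1*(-4)) = 7637/(-10 + 4) = 7637/(-6) = 7637*(-⅙) = -7637/6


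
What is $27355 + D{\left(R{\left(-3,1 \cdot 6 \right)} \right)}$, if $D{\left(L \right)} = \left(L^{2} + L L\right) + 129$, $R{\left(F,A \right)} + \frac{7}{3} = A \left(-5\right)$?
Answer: $\frac{266174}{9} \approx 29575.0$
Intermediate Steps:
$R{\left(F,A \right)} = - \frac{7}{3} - 5 A$ ($R{\left(F,A \right)} = - \frac{7}{3} + A \left(-5\right) = - \frac{7}{3} - 5 A$)
$D{\left(L \right)} = 129 + 2 L^{2}$ ($D{\left(L \right)} = \left(L^{2} + L^{2}\right) + 129 = 2 L^{2} + 129 = 129 + 2 L^{2}$)
$27355 + D{\left(R{\left(-3,1 \cdot 6 \right)} \right)} = 27355 + \left(129 + 2 \left(- \frac{7}{3} - 5 \cdot 1 \cdot 6\right)^{2}\right) = 27355 + \left(129 + 2 \left(- \frac{7}{3} - 30\right)^{2}\right) = 27355 + \left(129 + 2 \left(- \frac{97}{3}\right)^{2}\right) = 27355 + \left(129 + 2 \cdot \frac{9409}{9}\right) = 27355 + \left(129 + \frac{18818}{9}\right) = 27355 + \frac{19979}{9} = \frac{266174}{9}$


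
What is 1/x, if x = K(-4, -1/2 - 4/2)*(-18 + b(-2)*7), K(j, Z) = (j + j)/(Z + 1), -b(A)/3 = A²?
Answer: -1/544 ≈ -0.0018382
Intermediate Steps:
b(A) = -3*A²
K(j, Z) = 2*j/(1 + Z) (K(j, Z) = (2*j)/(1 + Z) = 2*j/(1 + Z))
x = -544 (x = (2*(-4)/(1 + (-1/2 - 4/2)))*(-18 - 3*(-2)²*7) = (2*(-4)/(1 + (-1*½ - 4*½)))*(-18 - 3*4*7) = (2*(-4)/(1 + (-½ - 2)))*(-18 - 12*7) = (2*(-4)/(1 - 5/2))*(-18 - 84) = (2*(-4)/(-3/2))*(-102) = (2*(-4)*(-⅔))*(-102) = (16/3)*(-102) = -544)
1/x = 1/(-544) = -1/544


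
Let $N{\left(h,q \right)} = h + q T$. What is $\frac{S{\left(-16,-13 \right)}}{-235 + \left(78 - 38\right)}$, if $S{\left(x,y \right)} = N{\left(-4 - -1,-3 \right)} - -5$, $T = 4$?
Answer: $\frac{2}{39} \approx 0.051282$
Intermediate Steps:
$N{\left(h,q \right)} = h + 4 q$ ($N{\left(h,q \right)} = h + q 4 = h + 4 q$)
$S{\left(x,y \right)} = -10$ ($S{\left(x,y \right)} = \left(\left(-4 - -1\right) + 4 \left(-3\right)\right) - -5 = \left(\left(-4 + 1\right) - 12\right) + 5 = \left(-3 - 12\right) + 5 = -15 + 5 = -10$)
$\frac{S{\left(-16,-13 \right)}}{-235 + \left(78 - 38\right)} = \frac{1}{-235 + \left(78 - 38\right)} \left(-10\right) = \frac{1}{-235 + 40} \left(-10\right) = \frac{1}{-195} \left(-10\right) = \left(- \frac{1}{195}\right) \left(-10\right) = \frac{2}{39}$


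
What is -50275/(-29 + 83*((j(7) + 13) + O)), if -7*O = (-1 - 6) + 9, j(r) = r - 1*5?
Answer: -351925/8346 ≈ -42.167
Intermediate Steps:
j(r) = -5 + r (j(r) = r - 5 = -5 + r)
O = -2/7 (O = -((-1 - 6) + 9)/7 = -(-7 + 9)/7 = -⅐*2 = -2/7 ≈ -0.28571)
-50275/(-29 + 83*((j(7) + 13) + O)) = -50275/(-29 + 83*(((-5 + 7) + 13) - 2/7)) = -50275/(-29 + 83*((2 + 13) - 2/7)) = -50275/(-29 + 83*(15 - 2/7)) = -50275/(-29 + 83*(103/7)) = -50275/(-29 + 8549/7) = -50275/8346/7 = -50275*7/8346 = -351925/8346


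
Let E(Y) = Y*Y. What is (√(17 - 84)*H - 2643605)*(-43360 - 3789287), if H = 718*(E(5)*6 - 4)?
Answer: 10132004772435 - 401768719716*I*√67 ≈ 1.0132e+13 - 3.2886e+12*I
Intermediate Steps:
E(Y) = Y²
H = 104828 (H = 718*(5²*6 - 4) = 718*(25*6 - 4) = 718*(150 - 4) = 718*146 = 104828)
(√(17 - 84)*H - 2643605)*(-43360 - 3789287) = (√(17 - 84)*104828 - 2643605)*(-43360 - 3789287) = (√(-67)*104828 - 2643605)*(-3832647) = ((I*√67)*104828 - 2643605)*(-3832647) = (104828*I*√67 - 2643605)*(-3832647) = (-2643605 + 104828*I*√67)*(-3832647) = 10132004772435 - 401768719716*I*√67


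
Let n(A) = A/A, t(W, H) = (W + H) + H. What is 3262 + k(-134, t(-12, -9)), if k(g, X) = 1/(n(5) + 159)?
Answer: 521921/160 ≈ 3262.0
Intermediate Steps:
t(W, H) = W + 2*H (t(W, H) = (H + W) + H = W + 2*H)
n(A) = 1
k(g, X) = 1/160 (k(g, X) = 1/(1 + 159) = 1/160)
3262 + k(-134, t(-12, -9)) = 3262 + 1/160 = 521921/160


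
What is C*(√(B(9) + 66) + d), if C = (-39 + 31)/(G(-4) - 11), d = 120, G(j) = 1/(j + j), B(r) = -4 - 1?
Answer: 7680/89 + 64*√61/89 ≈ 91.908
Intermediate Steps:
B(r) = -5
G(j) = 1/(2*j)
C = 64/89 (C = (-39 + 31)/((½)/(-4) - 11) = -8/((½)*(-¼) - 11) = -8/(-⅛ - 11) = -8/(-89/8) = -8*(-8/89) = 64/89 ≈ 0.71910)
C*(√(B(9) + 66) + d) = 64*(√(-5 + 66) + 120)/89 = 64*(√61 + 120)/89 = 64*(120 + √61)/89 = 7680/89 + 64*√61/89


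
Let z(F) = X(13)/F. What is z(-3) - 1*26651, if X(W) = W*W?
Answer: -80122/3 ≈ -26707.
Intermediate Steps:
X(W) = W**2
z(F) = 169/F (z(F) = 13**2/F = 169/F)
z(-3) - 1*26651 = 169/(-3) - 1*26651 = 169*(-1/3) - 26651 = -169/3 - 26651 = -80122/3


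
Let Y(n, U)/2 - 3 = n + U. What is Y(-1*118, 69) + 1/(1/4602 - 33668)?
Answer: -14254497022/154940135 ≈ -92.000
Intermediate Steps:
Y(n, U) = 6 + 2*U + 2*n (Y(n, U) = 6 + 2*(n + U) = 6 + 2*(U + n) = 6 + (2*U + 2*n) = 6 + 2*U + 2*n)
Y(-1*118, 69) + 1/(1/4602 - 33668) = (6 + 2*69 + 2*(-1*118)) + 1/(1/4602 - 33668) = (6 + 138 + 2*(-118)) + 1/(1/4602 - 33668) = (6 + 138 - 236) + 1/(-154940135/4602) = -92 - 4602/154940135 = -14254497022/154940135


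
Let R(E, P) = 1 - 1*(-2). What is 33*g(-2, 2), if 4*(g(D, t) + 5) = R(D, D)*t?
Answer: -231/2 ≈ -115.50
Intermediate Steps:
R(E, P) = 3 (R(E, P) = 1 + 2 = 3)
g(D, t) = -5 + 3*t/4 (g(D, t) = -5 + (3*t)/4 = -5 + 3*t/4)
33*g(-2, 2) = 33*(-5 + (¾)*2) = 33*(-5 + 3/2) = 33*(-7/2) = -231/2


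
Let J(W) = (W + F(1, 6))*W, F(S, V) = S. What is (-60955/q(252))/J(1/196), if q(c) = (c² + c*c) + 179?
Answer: -2341647280/25055839 ≈ -93.457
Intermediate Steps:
q(c) = 179 + 2*c² (q(c) = (c² + c²) + 179 = 2*c² + 179 = 179 + 2*c²)
J(W) = W*(1 + W) (J(W) = (W + 1)*W = (1 + W)*W = W*(1 + W))
(-60955/q(252))/J(1/196) = (-60955/(179 + 2*252²))/(((1 + 1/196)/196)) = (-60955/(179 + 2*63504))/(((1 + 1/196)/196)) = (-60955/(179 + 127008))/(((1/196)*(197/196))) = (-60955/127187)/(197/38416) = -60955*1/127187*(38416/197) = -60955/127187*38416/197 = -2341647280/25055839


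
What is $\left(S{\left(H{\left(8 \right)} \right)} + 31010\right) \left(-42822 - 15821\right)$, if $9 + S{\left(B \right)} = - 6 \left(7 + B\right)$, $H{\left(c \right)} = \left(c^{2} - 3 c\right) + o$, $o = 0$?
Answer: $-1801454317$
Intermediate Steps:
$H{\left(c \right)} = c^{2} - 3 c$ ($H{\left(c \right)} = \left(c^{2} - 3 c\right) + 0 = c^{2} - 3 c$)
$S{\left(B \right)} = -51 - 6 B$ ($S{\left(B \right)} = -9 - 6 \left(7 + B\right) = -9 - \left(42 + 6 B\right) = -51 - 6 B$)
$\left(S{\left(H{\left(8 \right)} \right)} + 31010\right) \left(-42822 - 15821\right) = \left(\left(-51 - 6 \cdot 8 \left(-3 + 8\right)\right) + 31010\right) \left(-42822 - 15821\right) = \left(\left(-51 - 6 \cdot 8 \cdot 5\right) + 31010\right) \left(-58643\right) = \left(\left(-51 - 240\right) + 31010\right) \left(-58643\right) = \left(-291 + 31010\right) \left(-58643\right) = 30719 \left(-58643\right) = -1801454317$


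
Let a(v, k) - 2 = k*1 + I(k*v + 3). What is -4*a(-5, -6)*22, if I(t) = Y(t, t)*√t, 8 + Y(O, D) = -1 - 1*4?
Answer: 352 + 1144*√33 ≈ 6923.8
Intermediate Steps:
Y(O, D) = -13 (Y(O, D) = -8 + (-1 - 1*4) = -8 + (-1 - 4) = -8 - 5 = -13)
I(t) = -13*√t
a(v, k) = 2 + k - 13*√(3 + k*v) (a(v, k) = 2 + (k*1 - 13*√(k*v + 3)) = 2 + (k - 13*√(3 + k*v)) = 2 + k - 13*√(3 + k*v))
-4*a(-5, -6)*22 = -4*(2 - 6 - 13*√(3 - 6*(-5)))*22 = -4*(2 - 6 - 13*√(3 + 30))*22 = -4*(2 - 6 - 13*√33)*22 = -4*(-4 - 13*√33)*22 = (16 + 52*√33)*22 = 352 + 1144*√33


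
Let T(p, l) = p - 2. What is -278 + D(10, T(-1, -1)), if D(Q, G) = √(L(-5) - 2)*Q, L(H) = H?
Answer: -278 + 10*I*√7 ≈ -278.0 + 26.458*I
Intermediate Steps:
T(p, l) = -2 + p
D(Q, G) = I*Q*√7 (D(Q, G) = √(-5 - 2)*Q = √(-7)*Q = (I*√7)*Q = I*Q*√7)
-278 + D(10, T(-1, -1)) = -278 + I*10*√7 = -278 + 10*I*√7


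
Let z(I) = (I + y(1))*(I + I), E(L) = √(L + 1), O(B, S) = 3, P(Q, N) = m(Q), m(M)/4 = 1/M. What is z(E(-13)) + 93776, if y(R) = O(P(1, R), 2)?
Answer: 93752 + 12*I*√3 ≈ 93752.0 + 20.785*I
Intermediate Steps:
m(M) = 4/M
P(Q, N) = 4/Q
y(R) = 3
E(L) = √(1 + L)
z(I) = 2*I*(3 + I) (z(I) = (I + 3)*(I + I) = (3 + I)*(2*I) = 2*I*(3 + I))
z(E(-13)) + 93776 = 2*√(1 - 13)*(3 + √(1 - 13)) + 93776 = 2*√(-12)*(3 + √(-12)) + 93776 = 2*(2*I*√3)*(3 + 2*I*√3) + 93776 = 4*I*√3*(3 + 2*I*√3) + 93776 = 93776 + 4*I*√3*(3 + 2*I*√3)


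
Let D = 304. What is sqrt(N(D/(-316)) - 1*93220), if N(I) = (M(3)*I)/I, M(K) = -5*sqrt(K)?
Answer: sqrt(-93220 - 5*sqrt(3)) ≈ 305.33*I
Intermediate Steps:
N(I) = -5*sqrt(3) (N(I) = ((-5*sqrt(3))*I)/I = (-5*I*sqrt(3))/I = -5*sqrt(3))
sqrt(N(D/(-316)) - 1*93220) = sqrt(-5*sqrt(3) - 1*93220) = sqrt(-5*sqrt(3) - 93220) = sqrt(-93220 - 5*sqrt(3))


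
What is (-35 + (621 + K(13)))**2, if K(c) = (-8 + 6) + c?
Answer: 356409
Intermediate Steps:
K(c) = -2 + c
(-35 + (621 + K(13)))**2 = (-35 + (621 + (-2 + 13)))**2 = (-35 + (621 + 11))**2 = (-35 + 632)**2 = 597**2 = 356409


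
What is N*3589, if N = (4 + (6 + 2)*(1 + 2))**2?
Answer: 2813776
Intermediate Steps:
N = 784 (N = (4 + 8*3)**2 = (4 + 24)**2 = 28**2 = 784)
N*3589 = 784*3589 = 2813776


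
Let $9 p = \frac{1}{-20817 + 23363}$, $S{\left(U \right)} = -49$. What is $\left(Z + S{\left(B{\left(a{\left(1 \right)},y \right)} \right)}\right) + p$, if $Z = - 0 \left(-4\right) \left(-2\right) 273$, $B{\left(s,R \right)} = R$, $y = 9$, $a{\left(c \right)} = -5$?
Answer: $- \frac{1122785}{22914} \approx -49.0$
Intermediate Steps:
$p = \frac{1}{22914}$ ($p = \frac{1}{9 \left(-20817 + 23363\right)} = \frac{1}{9 \cdot 2546} = \frac{1}{9} \cdot \frac{1}{2546} = \frac{1}{22914} \approx 4.3641 \cdot 10^{-5}$)
$Z = 0$ ($Z = - 0 \left(-2\right) 273 = - 0 \cdot 273 = \left(-1\right) 0 = 0$)
$\left(Z + S{\left(B{\left(a{\left(1 \right)},y \right)} \right)}\right) + p = \left(0 - 49\right) + \frac{1}{22914} = -49 + \frac{1}{22914} = - \frac{1122785}{22914}$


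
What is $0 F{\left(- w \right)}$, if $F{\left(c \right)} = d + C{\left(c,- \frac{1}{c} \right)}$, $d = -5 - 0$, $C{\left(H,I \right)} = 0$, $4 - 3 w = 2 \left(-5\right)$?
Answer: $0$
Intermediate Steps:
$w = \frac{14}{3}$ ($w = \frac{4}{3} - \frac{2 \left(-5\right)}{3} = \frac{4}{3} - - \frac{10}{3} = \frac{4}{3} + \frac{10}{3} = \frac{14}{3} \approx 4.6667$)
$d = -5$ ($d = -5 + 0 = -5$)
$F{\left(c \right)} = -5$ ($F{\left(c \right)} = -5 + 0 = -5$)
$0 F{\left(- w \right)} = 0 \left(-5\right) = 0$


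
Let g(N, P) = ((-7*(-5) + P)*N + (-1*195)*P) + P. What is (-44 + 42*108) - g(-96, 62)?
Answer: 25832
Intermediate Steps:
g(N, P) = -194*P + N*(35 + P) (g(N, P) = ((35 + P)*N - 195*P) + P = (N*(35 + P) - 195*P) + P = (-195*P + N*(35 + P)) + P = -194*P + N*(35 + P))
(-44 + 42*108) - g(-96, 62) = (-44 + 42*108) - (-194*62 + 35*(-96) - 96*62) = (-44 + 4536) - (-12028 - 3360 - 5952) = 4492 - 1*(-21340) = 4492 + 21340 = 25832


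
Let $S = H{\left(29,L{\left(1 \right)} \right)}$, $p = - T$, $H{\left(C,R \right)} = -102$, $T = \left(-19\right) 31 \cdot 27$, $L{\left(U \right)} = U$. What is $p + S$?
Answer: $15801$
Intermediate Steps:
$T = -15903$ ($T = \left(-589\right) 27 = -15903$)
$p = 15903$ ($p = \left(-1\right) \left(-15903\right) = 15903$)
$S = -102$
$p + S = 15903 - 102 = 15801$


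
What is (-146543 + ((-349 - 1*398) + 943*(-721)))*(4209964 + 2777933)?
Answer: -5780339483121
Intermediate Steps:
(-146543 + ((-349 - 1*398) + 943*(-721)))*(4209964 + 2777933) = (-146543 + ((-349 - 398) - 679903))*6987897 = (-146543 + (-747 - 679903))*6987897 = (-146543 - 680650)*6987897 = -827193*6987897 = -5780339483121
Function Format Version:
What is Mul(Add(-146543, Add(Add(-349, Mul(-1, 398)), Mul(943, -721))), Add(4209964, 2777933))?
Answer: -5780339483121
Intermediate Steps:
Mul(Add(-146543, Add(Add(-349, Mul(-1, 398)), Mul(943, -721))), Add(4209964, 2777933)) = Mul(Add(-146543, Add(Add(-349, -398), -679903)), 6987897) = Mul(Add(-146543, Add(-747, -679903)), 6987897) = Mul(Add(-146543, -680650), 6987897) = Mul(-827193, 6987897) = -5780339483121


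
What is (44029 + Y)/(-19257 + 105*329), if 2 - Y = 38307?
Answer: 477/1274 ≈ 0.37441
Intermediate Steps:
Y = -38305 (Y = 2 - 1*38307 = 2 - 38307 = -38305)
(44029 + Y)/(-19257 + 105*329) = (44029 - 38305)/(-19257 + 105*329) = 5724/(-19257 + 34545) = 5724/15288 = 5724*(1/15288) = 477/1274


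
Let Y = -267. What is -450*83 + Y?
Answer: -37617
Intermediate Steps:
-450*83 + Y = -450*83 - 267 = -37350 - 267 = -37617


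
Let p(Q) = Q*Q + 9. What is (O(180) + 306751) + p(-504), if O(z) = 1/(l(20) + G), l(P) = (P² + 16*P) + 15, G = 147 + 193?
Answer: 602834201/1075 ≈ 5.6078e+5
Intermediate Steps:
G = 340
p(Q) = 9 + Q² (p(Q) = Q² + 9 = 9 + Q²)
l(P) = 15 + P² + 16*P
O(z) = 1/1075 (O(z) = 1/((15 + 20² + 16*20) + 340) = 1/((15 + 400 + 320) + 340) = 1/(735 + 340) = 1/1075)
(O(180) + 306751) + p(-504) = (1/1075 + 306751) + (9 + (-504)²) = 329757326/1075 + (9 + 254016) = 329757326/1075 + 254025 = 602834201/1075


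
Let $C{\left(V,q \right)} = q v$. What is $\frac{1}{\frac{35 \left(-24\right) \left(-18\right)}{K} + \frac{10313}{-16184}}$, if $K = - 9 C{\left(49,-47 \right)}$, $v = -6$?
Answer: $- \frac{760648}{5016231} \approx -0.15164$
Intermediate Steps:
$C{\left(V,q \right)} = - 6 q$ ($C{\left(V,q \right)} = q \left(-6\right) = - 6 q$)
$K = -2538$ ($K = - 9 \left(\left(-6\right) \left(-47\right)\right) = \left(-9\right) 282 = -2538$)
$\frac{1}{\frac{35 \left(-24\right) \left(-18\right)}{K} + \frac{10313}{-16184}} = \frac{1}{\frac{35 \left(-24\right) \left(-18\right)}{-2538} + \frac{10313}{-16184}} = \frac{1}{\left(-840\right) \left(-18\right) \left(- \frac{1}{2538}\right) + 10313 \left(- \frac{1}{16184}\right)} = \frac{1}{15120 \left(- \frac{1}{2538}\right) - \frac{10313}{16184}} = \frac{1}{- \frac{280}{47} - \frac{10313}{16184}} = \frac{1}{- \frac{5016231}{760648}} = - \frac{760648}{5016231}$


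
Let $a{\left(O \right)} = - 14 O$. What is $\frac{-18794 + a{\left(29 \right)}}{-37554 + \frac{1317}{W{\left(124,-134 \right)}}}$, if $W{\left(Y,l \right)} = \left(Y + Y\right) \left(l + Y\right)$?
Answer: $\frac{15872000}{31045079} \approx 0.51126$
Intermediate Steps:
$W{\left(Y,l \right)} = 2 Y \left(Y + l\right)$
$\frac{-18794 + a{\left(29 \right)}}{-37554 + \frac{1317}{W{\left(124,-134 \right)}}} = \frac{-18794 - 406}{-37554 + \frac{1317}{2 \cdot 124 \left(124 - 134\right)}} = \frac{-18794 - 406}{-37554 + \frac{1317}{2 \cdot 124 \left(-10\right)}} = - \frac{19200}{-37554 + \frac{1317}{-2480}} = - \frac{19200}{-37554 + 1317 \left(- \frac{1}{2480}\right)} = - \frac{19200}{-37554 - \frac{1317}{2480}} = - \frac{19200}{- \frac{93135237}{2480}} = \left(-19200\right) \left(- \frac{2480}{93135237}\right) = \frac{15872000}{31045079}$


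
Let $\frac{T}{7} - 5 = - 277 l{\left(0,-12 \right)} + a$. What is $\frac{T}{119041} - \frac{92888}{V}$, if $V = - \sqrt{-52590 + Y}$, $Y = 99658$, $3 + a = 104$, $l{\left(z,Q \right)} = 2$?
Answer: $- \frac{3136}{119041} + \frac{46444 \sqrt{7}}{287} \approx 428.12$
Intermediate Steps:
$a = 101$ ($a = -3 + 104 = 101$)
$V = - 82 \sqrt{7}$ ($V = - \sqrt{-52590 + 99658} = - \sqrt{47068} = - 82 \sqrt{7} \approx -216.95$)
$T = -3136$ ($T = 35 + 7 \left(\left(-277\right) 2 + 101\right) = 35 + 7 \left(-554 + 101\right) = 35 + 7 \left(-453\right) = 35 - 3171 = -3136$)
$\frac{T}{119041} - \frac{92888}{V} = - \frac{3136}{119041} - \frac{92888}{\left(-82\right) \sqrt{7}} = \left(-3136\right) \frac{1}{119041} - 92888 \left(- \frac{\sqrt{7}}{574}\right) = - \frac{3136}{119041} + \frac{46444 \sqrt{7}}{287}$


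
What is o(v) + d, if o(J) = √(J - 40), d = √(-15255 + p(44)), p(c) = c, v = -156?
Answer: I*(14 + √15211) ≈ 137.33*I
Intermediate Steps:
d = I*√15211 (d = √(-15255 + 44) = √(-15211) = I*√15211 ≈ 123.33*I)
o(J) = √(-40 + J)
o(v) + d = √(-40 - 156) + I*√15211 = √(-196) + I*√15211 = 14*I + I*√15211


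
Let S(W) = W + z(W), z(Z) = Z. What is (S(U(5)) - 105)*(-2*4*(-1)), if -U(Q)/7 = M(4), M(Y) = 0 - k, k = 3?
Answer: -504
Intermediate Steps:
M(Y) = -3 (M(Y) = 0 - 1*3 = 0 - 3 = -3)
U(Q) = 21 (U(Q) = -7*(-3) = 21)
S(W) = 2*W (S(W) = W + W = 2*W)
(S(U(5)) - 105)*(-2*4*(-1)) = (2*21 - 105)*(-2*4*(-1)) = (42 - 105)*(-8*(-1)) = -63*8 = -504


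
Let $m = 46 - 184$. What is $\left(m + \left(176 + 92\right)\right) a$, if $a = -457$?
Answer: $-59410$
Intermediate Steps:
$m = -138$
$\left(m + \left(176 + 92\right)\right) a = \left(-138 + \left(176 + 92\right)\right) \left(-457\right) = \left(-138 + 268\right) \left(-457\right) = 130 \left(-457\right) = -59410$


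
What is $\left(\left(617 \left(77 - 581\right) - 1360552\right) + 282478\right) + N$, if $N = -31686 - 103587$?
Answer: $-1524315$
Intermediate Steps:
$N = -135273$
$\left(\left(617 \left(77 - 581\right) - 1360552\right) + 282478\right) + N = \left(\left(617 \left(77 - 581\right) - 1360552\right) + 282478\right) - 135273 = \left(\left(617 \left(-504\right) - 1360552\right) + 282478\right) - 135273 = \left(\left(-310968 - 1360552\right) + 282478\right) - 135273 = \left(-1671520 + 282478\right) - 135273 = -1389042 - 135273 = -1524315$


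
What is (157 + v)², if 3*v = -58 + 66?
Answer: 229441/9 ≈ 25493.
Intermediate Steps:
v = 8/3 (v = (-58 + 66)/3 = (⅓)*8 = 8/3 ≈ 2.6667)
(157 + v)² = (157 + 8/3)² = (479/3)² = 229441/9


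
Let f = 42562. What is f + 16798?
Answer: 59360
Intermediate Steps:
f + 16798 = 42562 + 16798 = 59360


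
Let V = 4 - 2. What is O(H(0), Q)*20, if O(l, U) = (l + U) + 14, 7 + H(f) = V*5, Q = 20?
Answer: 740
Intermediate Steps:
V = 2
H(f) = 3 (H(f) = -7 + 2*5 = -7 + 10 = 3)
O(l, U) = 14 + U + l (O(l, U) = (U + l) + 14 = 14 + U + l)
O(H(0), Q)*20 = (14 + 20 + 3)*20 = 37*20 = 740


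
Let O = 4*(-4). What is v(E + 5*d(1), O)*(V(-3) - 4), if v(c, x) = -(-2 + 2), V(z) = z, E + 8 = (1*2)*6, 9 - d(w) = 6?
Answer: 0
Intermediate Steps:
d(w) = 3 (d(w) = 9 - 1*6 = 9 - 6 = 3)
E = 4 (E = -8 + (1*2)*6 = -8 + 2*6 = -8 + 12 = 4)
O = -16
v(c, x) = 0 (v(c, x) = -1*0 = 0)
v(E + 5*d(1), O)*(V(-3) - 4) = 0*(-3 - 4) = 0*(-7) = 0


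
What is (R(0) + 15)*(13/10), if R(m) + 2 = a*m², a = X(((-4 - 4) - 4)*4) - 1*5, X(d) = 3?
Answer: 169/10 ≈ 16.900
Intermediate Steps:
a = -2 (a = 3 - 1*5 = 3 - 5 = -2)
R(m) = -2 - 2*m²
(R(0) + 15)*(13/10) = ((-2 - 2*0²) + 15)*(13/10) = ((-2 - 2*0) + 15)*(13*(⅒)) = ((-2 + 0) + 15)*(13/10) = (-2 + 15)*(13/10) = 13*(13/10) = 169/10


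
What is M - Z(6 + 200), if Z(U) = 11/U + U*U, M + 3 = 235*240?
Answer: 2875955/206 ≈ 13961.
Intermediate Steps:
M = 56397 (M = -3 + 235*240 = -3 + 56400 = 56397)
Z(U) = U² + 11/U (Z(U) = 11/U + U² = U² + 11/U)
M - Z(6 + 200) = 56397 - (11 + (6 + 200)³)/(6 + 200) = 56397 - (11 + 206³)/206 = 56397 - (11 + 8741816)/206 = 56397 - 8741827/206 = 2875955/206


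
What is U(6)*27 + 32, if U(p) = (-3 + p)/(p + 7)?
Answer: 497/13 ≈ 38.231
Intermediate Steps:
U(p) = (-3 + p)/(7 + p)
U(6)*27 + 32 = ((-3 + 6)/(7 + 6))*27 + 32 = (3/13)*27 + 32 = 81/13 + 32 = 497/13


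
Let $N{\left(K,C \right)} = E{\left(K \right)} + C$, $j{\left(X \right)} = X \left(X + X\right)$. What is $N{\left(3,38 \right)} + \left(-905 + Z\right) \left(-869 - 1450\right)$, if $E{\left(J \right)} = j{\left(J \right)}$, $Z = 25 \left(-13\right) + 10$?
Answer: $2829236$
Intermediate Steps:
$Z = -315$ ($Z = -325 + 10 = -315$)
$j{\left(X \right)} = 2 X^{2}$ ($j{\left(X \right)} = X 2 X = 2 X^{2}$)
$E{\left(J \right)} = 2 J^{2}$
$N{\left(K,C \right)} = C + 2 K^{2}$ ($N{\left(K,C \right)} = 2 K^{2} + C = C + 2 K^{2}$)
$N{\left(3,38 \right)} + \left(-905 + Z\right) \left(-869 - 1450\right) = \left(38 + 2 \cdot 3^{2}\right) + \left(-905 - 315\right) \left(-869 - 1450\right) = \left(38 + 2 \cdot 9\right) - -2829180 = \left(38 + 18\right) + 2829180 = 56 + 2829180 = 2829236$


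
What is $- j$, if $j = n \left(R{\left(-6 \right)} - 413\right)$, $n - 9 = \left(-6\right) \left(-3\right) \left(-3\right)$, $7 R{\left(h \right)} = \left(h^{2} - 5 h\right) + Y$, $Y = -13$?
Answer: $- \frac{127710}{7} \approx -18244.0$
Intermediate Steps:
$R{\left(h \right)} = - \frac{13}{7} - \frac{5 h}{7} + \frac{h^{2}}{7}$ ($R{\left(h \right)} = \frac{\left(h^{2} - 5 h\right) - 13}{7} = \frac{-13 + h^{2} - 5 h}{7} = - \frac{13}{7} - \frac{5 h}{7} + \frac{h^{2}}{7}$)
$n = -45$ ($n = 9 + \left(-6\right) \left(-3\right) \left(-3\right) = 9 + 18 \left(-3\right) = 9 - 54 = -45$)
$j = \frac{127710}{7}$ ($j = - 45 \left(\left(- \frac{13}{7} - - \frac{30}{7} + \frac{\left(-6\right)^{2}}{7}\right) - 413\right) = - 45 \left(\left(- \frac{13}{7} + \frac{30}{7} + \frac{1}{7} \cdot 36\right) - 413\right) = - 45 \left(\left(- \frac{13}{7} + \frac{30}{7} + \frac{36}{7}\right) - 413\right) = - 45 \left(\frac{53}{7} - 413\right) = \left(-45\right) \left(- \frac{2838}{7}\right) = \frac{127710}{7} \approx 18244.0$)
$- j = \left(-1\right) \frac{127710}{7} = - \frac{127710}{7}$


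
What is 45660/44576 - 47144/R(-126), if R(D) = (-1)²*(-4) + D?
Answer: 263428343/724360 ≈ 363.67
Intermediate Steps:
R(D) = -4 + D (R(D) = 1*(-4) + D = -4 + D)
45660/44576 - 47144/R(-126) = 45660/44576 - 47144/(-4 - 126) = 45660*(1/44576) - 47144/(-130) = 11415/11144 - 47144*(-1/130) = 11415/11144 + 23572/65 = 263428343/724360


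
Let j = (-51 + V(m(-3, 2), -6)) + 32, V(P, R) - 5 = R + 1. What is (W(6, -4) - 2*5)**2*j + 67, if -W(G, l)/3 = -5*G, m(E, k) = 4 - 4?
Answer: -121533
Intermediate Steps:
m(E, k) = 0
V(P, R) = 6 + R (V(P, R) = 5 + (R + 1) = 5 + (1 + R) = 6 + R)
W(G, l) = 15*G (W(G, l) = -(-15)*G = 15*G)
j = -19 (j = (-51 + (6 - 6)) + 32 = (-51 + 0) + 32 = -51 + 32 = -19)
(W(6, -4) - 2*5)**2*j + 67 = (15*6 - 2*5)**2*(-19) + 67 = (90 - 10)**2*(-19) + 67 = 80**2*(-19) + 67 = 6400*(-19) + 67 = -121600 + 67 = -121533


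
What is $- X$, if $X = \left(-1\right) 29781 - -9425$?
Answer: $20356$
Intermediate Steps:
$X = -20356$ ($X = -29781 + \left(-5436 + 14861\right) = -29781 + 9425 = -20356$)
$- X = \left(-1\right) \left(-20356\right) = 20356$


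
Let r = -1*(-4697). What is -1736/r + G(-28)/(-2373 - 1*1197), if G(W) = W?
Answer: -61898/171105 ≈ -0.36175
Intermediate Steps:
r = 4697
-1736/r + G(-28)/(-2373 - 1*1197) = -1736/4697 - 28/(-2373 - 1*1197) = -1736*1/4697 - 28/(-2373 - 1197) = -248/671 - 28/(-3570) = -248/671 - 28*(-1/3570) = -248/671 + 2/255 = -61898/171105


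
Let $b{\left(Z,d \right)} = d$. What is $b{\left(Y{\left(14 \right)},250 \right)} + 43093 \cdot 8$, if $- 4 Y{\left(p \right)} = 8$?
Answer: $344994$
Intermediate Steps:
$Y{\left(p \right)} = -2$ ($Y{\left(p \right)} = \left(- \frac{1}{4}\right) 8 = -2$)
$b{\left(Y{\left(14 \right)},250 \right)} + 43093 \cdot 8 = 250 + 43093 \cdot 8 = 250 + 344744 = 344994$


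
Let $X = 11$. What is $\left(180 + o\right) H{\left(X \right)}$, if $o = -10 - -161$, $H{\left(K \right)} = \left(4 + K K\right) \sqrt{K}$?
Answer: $41375 \sqrt{11} \approx 1.3723 \cdot 10^{5}$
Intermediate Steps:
$H{\left(K \right)} = \sqrt{K} \left(4 + K^{2}\right)$ ($H{\left(K \right)} = \left(4 + K^{2}\right) \sqrt{K} = \sqrt{K} \left(4 + K^{2}\right)$)
$o = 151$ ($o = -10 + 161 = 151$)
$\left(180 + o\right) H{\left(X \right)} = \left(180 + 151\right) \sqrt{11} \left(4 + 11^{2}\right) = 331 \sqrt{11} \left(4 + 121\right) = 331 \sqrt{11} \cdot 125 = 331 \cdot 125 \sqrt{11} = 41375 \sqrt{11}$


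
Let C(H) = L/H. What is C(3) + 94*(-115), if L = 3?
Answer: -10809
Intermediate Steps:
C(H) = 3/H
C(3) + 94*(-115) = 3/3 + 94*(-115) = 3*(⅓) - 10810 = 1 - 10810 = -10809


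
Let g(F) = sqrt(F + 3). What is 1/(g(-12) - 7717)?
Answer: -7717/59552098 - 3*I/59552098 ≈ -0.00012958 - 5.0376e-8*I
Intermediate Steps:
g(F) = sqrt(3 + F)
1/(g(-12) - 7717) = 1/(sqrt(3 - 12) - 7717) = 1/(sqrt(-9) - 7717) = 1/(3*I - 7717) = 1/(-7717 + 3*I) = (-7717 - 3*I)/59552098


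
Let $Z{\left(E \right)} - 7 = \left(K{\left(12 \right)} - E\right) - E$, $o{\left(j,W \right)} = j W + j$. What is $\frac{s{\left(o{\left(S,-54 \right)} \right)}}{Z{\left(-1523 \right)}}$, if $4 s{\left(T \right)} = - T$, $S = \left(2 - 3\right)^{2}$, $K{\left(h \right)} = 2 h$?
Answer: $\frac{53}{12308} \approx 0.0043061$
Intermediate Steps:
$S = 1$ ($S = \left(-1\right)^{2} = 1$)
$o{\left(j,W \right)} = j + W j$ ($o{\left(j,W \right)} = W j + j = j + W j$)
$Z{\left(E \right)} = 31 - 2 E$ ($Z{\left(E \right)} = 7 - \left(-24 + 2 E\right) = 31 - 2 E$)
$s{\left(T \right)} = - \frac{T}{4}$ ($s{\left(T \right)} = \frac{\left(-1\right) T}{4} = - \frac{T}{4}$)
$\frac{s{\left(o{\left(S,-54 \right)} \right)}}{Z{\left(-1523 \right)}} = \frac{\left(- \frac{1}{4}\right) 1 \left(1 - 54\right)}{31 - -3046} = \frac{\left(- \frac{1}{4}\right) 1 \left(-53\right)}{31 + 3046} = \frac{\left(- \frac{1}{4}\right) \left(-53\right)}{3077} = \frac{53}{4} \cdot \frac{1}{3077} = \frac{53}{12308}$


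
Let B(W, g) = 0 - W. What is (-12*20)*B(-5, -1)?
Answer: -1200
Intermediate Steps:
B(W, g) = -W
(-12*20)*B(-5, -1) = (-12*20)*(-1*(-5)) = -240*5 = -1200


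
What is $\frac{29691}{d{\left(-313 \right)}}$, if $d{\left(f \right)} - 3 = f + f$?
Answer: $- \frac{29691}{623} \approx -47.658$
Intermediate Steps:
$d{\left(f \right)} = 3 + 2 f$ ($d{\left(f \right)} = 3 + \left(f + f\right) = 3 + 2 f$)
$\frac{29691}{d{\left(-313 \right)}} = \frac{29691}{3 + 2 \left(-313\right)} = \frac{29691}{3 - 626} = \frac{29691}{-623} = 29691 \left(- \frac{1}{623}\right) = - \frac{29691}{623}$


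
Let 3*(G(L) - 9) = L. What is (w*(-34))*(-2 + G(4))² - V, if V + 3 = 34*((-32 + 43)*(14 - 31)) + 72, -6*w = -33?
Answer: -60274/9 ≈ -6697.1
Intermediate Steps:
w = 11/2 (w = -⅙*(-33) = 11/2 ≈ 5.5000)
G(L) = 9 + L/3
V = -6289 (V = -3 + (34*((-32 + 43)*(14 - 31)) + 72) = -3 + (34*(11*(-17)) + 72) = -3 + (34*(-187) + 72) = -3 + (-6358 + 72) = -3 - 6286 = -6289)
(w*(-34))*(-2 + G(4))² - V = ((11/2)*(-34))*(-2 + (9 + (⅓)*4))² - 1*(-6289) = -187*(-2 + (9 + 4/3))² + 6289 = -187*(-2 + 31/3)² + 6289 = -187*(25/3)² + 6289 = -187*625/9 + 6289 = -116875/9 + 6289 = -60274/9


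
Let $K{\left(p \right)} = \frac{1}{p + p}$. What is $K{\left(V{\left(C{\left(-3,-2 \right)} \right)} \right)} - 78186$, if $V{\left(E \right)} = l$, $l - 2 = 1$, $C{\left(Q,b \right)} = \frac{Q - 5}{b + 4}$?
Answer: $- \frac{469115}{6} \approx -78186.0$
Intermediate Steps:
$C{\left(Q,b \right)} = \frac{-5 + Q}{4 + b}$
$l = 3$ ($l = 2 + 1 = 3$)
$V{\left(E \right)} = 3$
$K{\left(p \right)} = \frac{1}{2 p}$
$K{\left(V{\left(C{\left(-3,-2 \right)} \right)} \right)} - 78186 = \frac{1}{2 \cdot 3} - 78186 = \frac{1}{2} \cdot \frac{1}{3} - 78186 = \frac{1}{6} - 78186 = - \frac{469115}{6}$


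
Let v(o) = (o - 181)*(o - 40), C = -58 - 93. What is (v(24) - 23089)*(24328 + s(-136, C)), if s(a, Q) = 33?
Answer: -501276297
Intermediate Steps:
C = -151
v(o) = (-181 + o)*(-40 + o)
(v(24) - 23089)*(24328 + s(-136, C)) = ((7240 + 24**2 - 221*24) - 23089)*(24328 + 33) = ((7240 + 576 - 5304) - 23089)*24361 = (2512 - 23089)*24361 = -20577*24361 = -501276297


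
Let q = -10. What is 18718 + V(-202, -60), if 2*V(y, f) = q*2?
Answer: 18708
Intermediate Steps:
V(y, f) = -10 (V(y, f) = (-10*2)/2 = (½)*(-20) = -10)
18718 + V(-202, -60) = 18718 - 10 = 18708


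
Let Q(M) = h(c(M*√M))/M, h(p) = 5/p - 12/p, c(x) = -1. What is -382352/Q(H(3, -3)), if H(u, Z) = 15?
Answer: -5735280/7 ≈ -8.1933e+5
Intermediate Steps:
h(p) = -7/p
Q(M) = 7/M (Q(M) = (-7/(-1))/M = (-7*(-1))/M = 7/M)
-382352/Q(H(3, -3)) = -382352/(7/15) = -382352/(7*(1/15)) = -382352/7/15 = -382352*15/7 = -5735280/7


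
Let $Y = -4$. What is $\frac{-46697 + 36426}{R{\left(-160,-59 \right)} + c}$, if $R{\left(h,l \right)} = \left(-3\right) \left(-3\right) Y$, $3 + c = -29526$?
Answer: $\frac{10271}{29565} \approx 0.3474$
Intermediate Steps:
$c = -29529$ ($c = -3 - 29526 = -29529$)
$R{\left(h,l \right)} = -36$ ($R{\left(h,l \right)} = \left(-3\right) \left(-3\right) \left(-4\right) = 9 \left(-4\right) = -36$)
$\frac{-46697 + 36426}{R{\left(-160,-59 \right)} + c} = \frac{-46697 + 36426}{-36 - 29529} = - \frac{10271}{-29565} = \left(-10271\right) \left(- \frac{1}{29565}\right) = \frac{10271}{29565}$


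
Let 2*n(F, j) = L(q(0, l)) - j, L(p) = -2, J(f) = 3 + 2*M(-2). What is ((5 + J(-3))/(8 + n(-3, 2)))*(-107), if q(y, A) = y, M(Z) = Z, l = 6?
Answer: -214/3 ≈ -71.333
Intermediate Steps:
J(f) = -1 (J(f) = 3 + 2*(-2) = 3 - 4 = -1)
n(F, j) = -1 - j/2 (n(F, j) = (-2 - j)/2 = -1 - j/2)
((5 + J(-3))/(8 + n(-3, 2)))*(-107) = ((5 - 1)/(8 + (-1 - ½*2)))*(-107) = (4/(8 + (-1 - 1)))*(-107) = (4/(8 - 2))*(-107) = (4/6)*(-107) = (4*(⅙))*(-107) = (⅔)*(-107) = -214/3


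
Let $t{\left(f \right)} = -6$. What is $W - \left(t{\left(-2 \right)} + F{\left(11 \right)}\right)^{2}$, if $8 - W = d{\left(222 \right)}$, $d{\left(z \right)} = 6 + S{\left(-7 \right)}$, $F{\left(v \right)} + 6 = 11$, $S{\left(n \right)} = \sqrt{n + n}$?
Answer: $1 - i \sqrt{14} \approx 1.0 - 3.7417 i$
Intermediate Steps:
$S{\left(n \right)} = \sqrt{2} \sqrt{n}$ ($S{\left(n \right)} = \sqrt{2 n} = \sqrt{2} \sqrt{n}$)
$F{\left(v \right)} = 5$ ($F{\left(v \right)} = -6 + 11 = 5$)
$d{\left(z \right)} = 6 + i \sqrt{14}$ ($d{\left(z \right)} = 6 + \sqrt{2} \sqrt{-7} = 6 + \sqrt{2} i \sqrt{7} = 6 + i \sqrt{14}$)
$W = 2 - i \sqrt{14}$ ($W = 8 - \left(6 + i \sqrt{14}\right) = 2 - i \sqrt{14} \approx 2.0 - 3.7417 i$)
$W - \left(t{\left(-2 \right)} + F{\left(11 \right)}\right)^{2} = \left(2 - i \sqrt{14}\right) - \left(-6 + 5\right)^{2} = \left(2 - i \sqrt{14}\right) - \left(-1\right)^{2} = \left(2 - i \sqrt{14}\right) - 1 = 1 - i \sqrt{14}$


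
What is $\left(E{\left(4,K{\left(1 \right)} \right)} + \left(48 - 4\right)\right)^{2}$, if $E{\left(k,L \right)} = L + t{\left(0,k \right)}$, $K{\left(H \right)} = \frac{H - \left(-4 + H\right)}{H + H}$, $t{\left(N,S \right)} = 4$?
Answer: $2500$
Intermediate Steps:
$K{\left(H \right)} = \frac{2}{H}$ ($K{\left(H \right)} = \frac{4}{2 H} = 4 \frac{1}{2 H} = \frac{2}{H}$)
$E{\left(k,L \right)} = 4 + L$ ($E{\left(k,L \right)} = L + 4 = 4 + L$)
$\left(E{\left(4,K{\left(1 \right)} \right)} + \left(48 - 4\right)\right)^{2} = \left(\left(4 + \frac{2}{1}\right) + \left(48 - 4\right)\right)^{2} = \left(\left(4 + 2 \cdot 1\right) + \left(48 - 4\right)\right)^{2} = \left(\left(4 + 2\right) + 44\right)^{2} = \left(6 + 44\right)^{2} = 50^{2} = 2500$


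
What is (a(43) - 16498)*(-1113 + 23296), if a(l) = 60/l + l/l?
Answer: -15734645913/43 ≈ -3.6592e+8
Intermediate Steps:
a(l) = 1 + 60/l (a(l) = 60/l + 1 = 1 + 60/l)
(a(43) - 16498)*(-1113 + 23296) = ((60 + 43)/43 - 16498)*(-1113 + 23296) = ((1/43)*103 - 16498)*22183 = (103/43 - 16498)*22183 = -709311/43*22183 = -15734645913/43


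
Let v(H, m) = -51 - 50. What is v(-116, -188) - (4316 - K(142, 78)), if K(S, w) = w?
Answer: -4339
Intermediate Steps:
v(H, m) = -101
v(-116, -188) - (4316 - K(142, 78)) = -101 - (4316 - 1*78) = -101 - (4316 - 78) = -101 - 1*4238 = -101 - 4238 = -4339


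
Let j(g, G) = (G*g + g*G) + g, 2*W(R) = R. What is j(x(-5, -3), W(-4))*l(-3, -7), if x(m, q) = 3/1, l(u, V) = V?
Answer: 63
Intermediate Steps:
W(R) = R/2
x(m, q) = 3 (x(m, q) = 3*1 = 3)
j(g, G) = g + 2*G*g (j(g, G) = (G*g + G*g) + g = 2*G*g + g = g + 2*G*g)
j(x(-5, -3), W(-4))*l(-3, -7) = (3*(1 + 2*((½)*(-4))))*(-7) = (3*(1 + 2*(-2)))*(-7) = (3*(1 - 4))*(-7) = (3*(-3))*(-7) = -9*(-7) = 63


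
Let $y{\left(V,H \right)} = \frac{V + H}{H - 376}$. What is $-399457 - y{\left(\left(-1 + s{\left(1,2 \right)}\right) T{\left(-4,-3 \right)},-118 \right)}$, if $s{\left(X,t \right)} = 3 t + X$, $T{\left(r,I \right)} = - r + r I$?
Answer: $- \frac{98665890}{247} \approx -3.9946 \cdot 10^{5}$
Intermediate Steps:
$T{\left(r,I \right)} = - r + I r$
$s{\left(X,t \right)} = X + 3 t$
$y{\left(V,H \right)} = \frac{H + V}{-376 + H}$
$-399457 - y{\left(\left(-1 + s{\left(1,2 \right)}\right) T{\left(-4,-3 \right)},-118 \right)} = -399457 - \frac{-118 + \left(-1 + \left(1 + 3 \cdot 2\right)\right) \left(- 4 \left(-1 - 3\right)\right)}{-376 - 118} = -399457 - \frac{-118 + \left(-1 + \left(1 + 6\right)\right) \left(\left(-4\right) \left(-4\right)\right)}{-494} = -399457 - - \frac{-118 + \left(-1 + 7\right) 16}{494} = -399457 - - \frac{-118 + 6 \cdot 16}{494} = -399457 - - \frac{-118 + 96}{494} = -399457 - \left(- \frac{1}{494}\right) \left(-22\right) = -399457 - \frac{11}{247} = - \frac{98665890}{247}$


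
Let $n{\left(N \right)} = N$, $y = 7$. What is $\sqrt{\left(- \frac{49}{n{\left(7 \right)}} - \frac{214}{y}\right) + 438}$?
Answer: $\frac{\sqrt{19621}}{7} \approx 20.011$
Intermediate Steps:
$\sqrt{\left(- \frac{49}{n{\left(7 \right)}} - \frac{214}{y}\right) + 438} = \sqrt{\left(- \frac{49}{7} - \frac{214}{7}\right) + 438} = \sqrt{\left(\left(-49\right) \frac{1}{7} - \frac{214}{7}\right) + 438} = \sqrt{\left(-7 - \frac{214}{7}\right) + 438} = \sqrt{- \frac{263}{7} + 438} = \sqrt{\frac{2803}{7}} = \frac{\sqrt{19621}}{7}$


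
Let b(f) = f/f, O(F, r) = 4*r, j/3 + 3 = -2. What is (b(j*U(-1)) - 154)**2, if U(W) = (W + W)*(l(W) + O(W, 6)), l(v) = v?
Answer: 23409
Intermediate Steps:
j = -15 (j = -9 + 3*(-2) = -9 - 6 = -15)
U(W) = 2*W*(24 + W) (U(W) = (W + W)*(W + 4*6) = (2*W)*(W + 24) = (2*W)*(24 + W) = 2*W*(24 + W))
b(f) = 1
(b(j*U(-1)) - 154)**2 = (1 - 154)**2 = (-153)**2 = 23409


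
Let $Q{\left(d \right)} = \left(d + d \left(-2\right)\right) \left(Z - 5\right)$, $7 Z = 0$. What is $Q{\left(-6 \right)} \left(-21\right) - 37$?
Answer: $593$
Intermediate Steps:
$Z = 0$ ($Z = \frac{1}{7} \cdot 0 = 0$)
$Q{\left(d \right)} = 5 d$ ($Q{\left(d \right)} = \left(d + d \left(-2\right)\right) \left(0 - 5\right) = \left(d - 2 d\right) \left(-5\right) = - d \left(-5\right) = 5 d$)
$Q{\left(-6 \right)} \left(-21\right) - 37 = 5 \left(-6\right) \left(-21\right) - 37 = \left(-30\right) \left(-21\right) - 37 = 630 - 37 = 593$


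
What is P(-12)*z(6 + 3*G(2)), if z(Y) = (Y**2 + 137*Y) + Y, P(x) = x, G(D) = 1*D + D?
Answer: -33696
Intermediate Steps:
G(D) = 2*D (G(D) = D + D = 2*D)
z(Y) = Y**2 + 138*Y
P(-12)*z(6 + 3*G(2)) = -12*(6 + 3*(2*2))*(138 + (6 + 3*(2*2))) = -12*(6 + 3*4)*(138 + (6 + 3*4)) = -12*(6 + 12)*(138 + (6 + 12)) = -216*(138 + 18) = -216*156 = -12*2808 = -33696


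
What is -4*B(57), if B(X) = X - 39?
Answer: -72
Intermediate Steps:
B(X) = -39 + X
-4*B(57) = -4*(-39 + 57) = -4*18 = -72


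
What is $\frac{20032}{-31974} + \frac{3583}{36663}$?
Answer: $- \frac{34437243}{65125709} \approx -0.52878$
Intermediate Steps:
$\frac{20032}{-31974} + \frac{3583}{36663} = 20032 \left(- \frac{1}{31974}\right) + 3583 \cdot \frac{1}{36663} = - \frac{10016}{15987} + \frac{3583}{36663} = - \frac{34437243}{65125709}$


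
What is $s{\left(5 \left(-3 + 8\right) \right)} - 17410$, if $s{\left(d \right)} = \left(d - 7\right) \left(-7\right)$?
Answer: $-17536$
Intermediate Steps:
$s{\left(d \right)} = 49 - 7 d$ ($s{\left(d \right)} = \left(-7 + d\right) \left(-7\right) = 49 - 7 d$)
$s{\left(5 \left(-3 + 8\right) \right)} - 17410 = \left(49 - 7 \cdot 5 \left(-3 + 8\right)\right) - 17410 = \left(49 - 7 \cdot 5 \cdot 5\right) - 17410 = \left(49 - 175\right) - 17410 = -126 - 17410 = -17536$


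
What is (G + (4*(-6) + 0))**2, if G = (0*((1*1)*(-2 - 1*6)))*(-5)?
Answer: 576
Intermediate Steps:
G = 0 (G = (0*(1*(-2 - 6)))*(-5) = (0*(1*(-8)))*(-5) = (0*(-8))*(-5) = 0*(-5) = 0)
(G + (4*(-6) + 0))**2 = (0 + (4*(-6) + 0))**2 = (0 + (-24 + 0))**2 = (0 - 24)**2 = (-24)**2 = 576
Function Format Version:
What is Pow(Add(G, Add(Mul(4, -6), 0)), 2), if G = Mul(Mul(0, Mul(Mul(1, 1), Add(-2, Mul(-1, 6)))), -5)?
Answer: 576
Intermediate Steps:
G = 0 (G = Mul(Mul(0, Mul(1, Add(-2, -6))), -5) = Mul(Mul(0, Mul(1, -8)), -5) = Mul(Mul(0, -8), -5) = Mul(0, -5) = 0)
Pow(Add(G, Add(Mul(4, -6), 0)), 2) = Pow(Add(0, Add(Mul(4, -6), 0)), 2) = Pow(Add(0, Add(-24, 0)), 2) = Pow(Add(0, -24), 2) = Pow(-24, 2) = 576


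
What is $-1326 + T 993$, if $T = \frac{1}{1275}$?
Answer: $- \frac{563219}{425} \approx -1325.2$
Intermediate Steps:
$T = \frac{1}{1275} \approx 0.00078431$
$-1326 + T 993 = -1326 + \frac{1}{1275} \cdot 993 = -1326 + \frac{331}{425} = - \frac{563219}{425}$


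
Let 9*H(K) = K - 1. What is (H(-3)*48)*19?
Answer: -1216/3 ≈ -405.33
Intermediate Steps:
H(K) = -⅑ + K/9 (H(K) = (K - 1)/9 = (-1 + K)/9 = -⅑ + K/9)
(H(-3)*48)*19 = ((-⅑ + (⅑)*(-3))*48)*19 = ((-⅑ - ⅓)*48)*19 = -4/9*48*19 = -64/3*19 = -1216/3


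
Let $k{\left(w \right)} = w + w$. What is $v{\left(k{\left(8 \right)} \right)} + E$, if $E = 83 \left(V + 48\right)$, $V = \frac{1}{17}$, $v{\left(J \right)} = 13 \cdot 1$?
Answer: $\frac{68032}{17} \approx 4001.9$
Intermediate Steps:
$k{\left(w \right)} = 2 w$
$v{\left(J \right)} = 13$
$V = \frac{1}{17} \approx 0.058824$
$E = \frac{67811}{17}$ ($E = 83 \left(\frac{1}{17} + 48\right) = 83 \cdot \frac{817}{17} = \frac{67811}{17} \approx 3988.9$)
$v{\left(k{\left(8 \right)} \right)} + E = 13 + \frac{67811}{17} = \frac{68032}{17}$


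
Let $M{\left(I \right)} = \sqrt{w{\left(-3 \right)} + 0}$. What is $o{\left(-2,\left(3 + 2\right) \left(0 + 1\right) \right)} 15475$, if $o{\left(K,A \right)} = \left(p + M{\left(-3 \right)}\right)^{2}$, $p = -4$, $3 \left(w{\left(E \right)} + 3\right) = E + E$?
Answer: $170225 - 123800 i \sqrt{5} \approx 1.7023 \cdot 10^{5} - 2.7683 \cdot 10^{5} i$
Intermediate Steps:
$w{\left(E \right)} = -3 + \frac{2 E}{3}$ ($w{\left(E \right)} = -3 + \frac{E + E}{3} = -3 + \frac{2 E}{3}$)
$M{\left(I \right)} = i \sqrt{5}$ ($M{\left(I \right)} = \sqrt{\left(-3 + \frac{2}{3} \left(-3\right)\right) + 0} = \sqrt{\left(-3 - 2\right) + 0} = \sqrt{-5 + 0} = \sqrt{-5} = i \sqrt{5}$)
$o{\left(K,A \right)} = \left(-4 + i \sqrt{5}\right)^{2}$
$o{\left(-2,\left(3 + 2\right) \left(0 + 1\right) \right)} 15475 = \left(4 - i \sqrt{5}\right)^{2} \cdot 15475 = 15475 \left(4 - i \sqrt{5}\right)^{2}$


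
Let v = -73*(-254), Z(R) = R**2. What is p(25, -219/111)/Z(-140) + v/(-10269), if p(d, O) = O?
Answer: -1921058291/1063868400 ≈ -1.8057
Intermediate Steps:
v = 18542
p(25, -219/111)/Z(-140) + v/(-10269) = (-219/111)/((-140)**2) + 18542/(-10269) = -219*1/111/19600 + 18542*(-1/10269) = -73/37*1/19600 - 18542/10269 = -73/725200 - 18542/10269 = -1921058291/1063868400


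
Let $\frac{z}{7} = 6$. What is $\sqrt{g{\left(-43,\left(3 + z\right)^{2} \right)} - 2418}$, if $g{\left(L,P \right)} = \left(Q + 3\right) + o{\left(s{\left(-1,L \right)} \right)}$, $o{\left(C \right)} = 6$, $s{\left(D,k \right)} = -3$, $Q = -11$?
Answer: $22 i \sqrt{5} \approx 49.193 i$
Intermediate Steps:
$z = 42$ ($z = 7 \cdot 6 = 42$)
$g{\left(L,P \right)} = -2$ ($g{\left(L,P \right)} = \left(-11 + 3\right) + 6 = -8 + 6 = -2$)
$\sqrt{g{\left(-43,\left(3 + z\right)^{2} \right)} - 2418} = \sqrt{-2 - 2418} = \sqrt{-2420} = 22 i \sqrt{5}$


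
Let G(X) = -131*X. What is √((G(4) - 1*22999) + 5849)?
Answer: I*√17674 ≈ 132.94*I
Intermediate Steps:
√((G(4) - 1*22999) + 5849) = √((-131*4 - 1*22999) + 5849) = √((-524 - 22999) + 5849) = √(-23523 + 5849) = √(-17674) = I*√17674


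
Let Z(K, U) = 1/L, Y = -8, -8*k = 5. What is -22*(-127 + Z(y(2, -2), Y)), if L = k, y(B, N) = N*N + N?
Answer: 14146/5 ≈ 2829.2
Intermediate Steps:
k = -5/8 (k = -⅛*5 = -5/8 ≈ -0.62500)
y(B, N) = N + N² (y(B, N) = N² + N = N + N²)
L = -5/8 ≈ -0.62500
Z(K, U) = -8/5 (Z(K, U) = 1/(-5/8) = -8/5)
-22*(-127 + Z(y(2, -2), Y)) = -22*(-127 - 8/5) = -22*(-643/5) = 14146/5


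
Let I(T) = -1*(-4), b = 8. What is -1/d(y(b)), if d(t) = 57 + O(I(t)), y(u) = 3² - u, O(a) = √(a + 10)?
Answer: -57/3235 + √14/3235 ≈ -0.016463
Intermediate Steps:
I(T) = 4
O(a) = √(10 + a)
y(u) = 9 - u
d(t) = 57 + √14 (d(t) = 57 + √(10 + 4) = 57 + √14)
-1/d(y(b)) = -1/(57 + √14)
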